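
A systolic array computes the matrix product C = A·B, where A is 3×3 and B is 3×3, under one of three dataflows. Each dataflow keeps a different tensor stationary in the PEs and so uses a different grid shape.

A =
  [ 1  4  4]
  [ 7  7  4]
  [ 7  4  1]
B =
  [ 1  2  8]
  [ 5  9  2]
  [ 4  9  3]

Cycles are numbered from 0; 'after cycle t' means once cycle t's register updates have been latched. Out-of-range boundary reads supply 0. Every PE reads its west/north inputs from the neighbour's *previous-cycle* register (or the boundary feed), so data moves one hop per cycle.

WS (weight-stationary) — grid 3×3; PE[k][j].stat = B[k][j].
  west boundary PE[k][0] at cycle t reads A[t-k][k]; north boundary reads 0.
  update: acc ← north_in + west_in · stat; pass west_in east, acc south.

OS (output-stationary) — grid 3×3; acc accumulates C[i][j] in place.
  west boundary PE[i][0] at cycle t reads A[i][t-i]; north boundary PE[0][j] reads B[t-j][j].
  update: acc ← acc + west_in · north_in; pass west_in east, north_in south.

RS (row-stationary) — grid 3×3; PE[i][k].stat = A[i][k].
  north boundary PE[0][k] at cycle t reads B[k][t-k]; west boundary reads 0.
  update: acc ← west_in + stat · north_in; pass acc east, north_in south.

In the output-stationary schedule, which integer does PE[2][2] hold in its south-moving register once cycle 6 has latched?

Tracing OS — 3×3 array, target PE[2][2]:
  cycle 0: PE[1][2] → acc 0, east 0, south 0
  cycle 0: PE[2][1] → acc 0, east 0, south 0
  cycle 0: PE[2][2] → acc 0, east 0, south 0
  cycle 1: PE[1][2] → acc 0, east 0, south 0
  cycle 1: PE[2][1] → acc 0, east 0, south 0
  cycle 1: PE[2][2] → acc 0, east 0, south 0
  cycle 2: PE[1][2] → acc 0, east 0, south 0
  cycle 2: PE[2][1] → acc 0, east 0, south 0
  cycle 2: PE[2][2] → acc 0, east 0, south 0
  cycle 3: PE[1][2] → acc 56, east 7, south 8
  cycle 3: PE[2][1] → acc 14, east 7, south 2
  cycle 3: PE[2][2] → acc 0, east 0, south 0
  cycle 4: PE[1][2] → acc 70, east 7, south 2
  cycle 4: PE[2][1] → acc 50, east 4, south 9
  cycle 4: PE[2][2] → acc 56, east 7, south 8
  cycle 5: PE[1][2] → acc 82, east 4, south 3
  cycle 5: PE[2][1] → acc 59, east 1, south 9
  cycle 5: PE[2][2] → acc 64, east 4, south 2
  cycle 6: PE[1][2] → acc 82, east 0, south 0
  cycle 6: PE[2][1] → acc 59, east 0, south 0
  cycle 6: PE[2][2] → acc 67, east 1, south 3

register = 3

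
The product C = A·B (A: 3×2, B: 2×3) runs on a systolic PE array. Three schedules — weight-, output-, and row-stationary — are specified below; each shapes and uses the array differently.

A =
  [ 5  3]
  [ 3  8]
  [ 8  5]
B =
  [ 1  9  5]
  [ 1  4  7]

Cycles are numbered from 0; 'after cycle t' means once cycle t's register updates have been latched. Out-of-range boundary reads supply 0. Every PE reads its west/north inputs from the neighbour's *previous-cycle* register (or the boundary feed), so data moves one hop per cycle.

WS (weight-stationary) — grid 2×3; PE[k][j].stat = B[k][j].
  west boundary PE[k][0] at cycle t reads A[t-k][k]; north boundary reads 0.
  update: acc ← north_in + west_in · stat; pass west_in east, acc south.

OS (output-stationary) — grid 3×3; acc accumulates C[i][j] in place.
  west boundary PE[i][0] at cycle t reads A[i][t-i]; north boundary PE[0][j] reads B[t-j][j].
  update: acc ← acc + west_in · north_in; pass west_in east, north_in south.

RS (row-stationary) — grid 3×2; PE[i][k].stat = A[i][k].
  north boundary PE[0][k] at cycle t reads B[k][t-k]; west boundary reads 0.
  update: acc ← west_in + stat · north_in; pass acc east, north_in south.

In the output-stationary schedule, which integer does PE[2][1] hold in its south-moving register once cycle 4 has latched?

OS (3×3). Following PE[2][1] plus its west/north inputs:
  0: (1,1).acc=0  regs=<0,0>
  0: (2,0).acc=0  regs=<0,0>
  0: (2,1).acc=0  regs=<0,0>
  1: (1,1).acc=0  regs=<0,0>
  1: (2,0).acc=0  regs=<0,0>
  1: (2,1).acc=0  regs=<0,0>
  2: (1,1).acc=27  regs=<3,9>
  2: (2,0).acc=8  regs=<8,1>
  2: (2,1).acc=0  regs=<0,0>
  3: (1,1).acc=59  regs=<8,4>
  3: (2,0).acc=13  regs=<5,1>
  3: (2,1).acc=72  regs=<8,9>
  4: (1,1).acc=59  regs=<0,0>
  4: (2,0).acc=13  regs=<0,0>
  4: (2,1).acc=92  regs=<5,4>

register = 4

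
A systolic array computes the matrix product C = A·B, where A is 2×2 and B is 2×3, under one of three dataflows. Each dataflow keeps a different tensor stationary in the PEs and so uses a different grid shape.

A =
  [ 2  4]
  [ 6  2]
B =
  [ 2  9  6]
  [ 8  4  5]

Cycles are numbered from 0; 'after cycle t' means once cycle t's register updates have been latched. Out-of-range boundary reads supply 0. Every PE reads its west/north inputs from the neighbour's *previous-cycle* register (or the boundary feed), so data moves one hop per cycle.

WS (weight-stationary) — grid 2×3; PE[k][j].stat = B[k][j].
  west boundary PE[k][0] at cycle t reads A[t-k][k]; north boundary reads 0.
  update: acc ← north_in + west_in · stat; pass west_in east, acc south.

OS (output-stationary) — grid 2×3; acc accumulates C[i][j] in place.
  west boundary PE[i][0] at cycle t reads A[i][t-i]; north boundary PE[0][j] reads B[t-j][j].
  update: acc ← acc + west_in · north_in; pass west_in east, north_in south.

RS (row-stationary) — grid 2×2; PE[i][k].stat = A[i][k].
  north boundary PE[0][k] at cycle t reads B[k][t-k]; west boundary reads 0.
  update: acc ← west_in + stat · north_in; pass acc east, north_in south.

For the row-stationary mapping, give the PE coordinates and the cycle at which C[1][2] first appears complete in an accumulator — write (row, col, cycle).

(row, col, cycle) = (1, 1, 4)

RS: C[1][2] accumulates in PE[1][1]:
  [0] (1,1) acc=0 (h:0 v:0)
  [1] (1,1) acc=0 (h:0 v:0)
  [2] (1,1) acc=28 (h:28 v:8)
  [3] (1,1) acc=62 (h:62 v:4)
  [4] (1,1) acc=46 (h:46 v:5)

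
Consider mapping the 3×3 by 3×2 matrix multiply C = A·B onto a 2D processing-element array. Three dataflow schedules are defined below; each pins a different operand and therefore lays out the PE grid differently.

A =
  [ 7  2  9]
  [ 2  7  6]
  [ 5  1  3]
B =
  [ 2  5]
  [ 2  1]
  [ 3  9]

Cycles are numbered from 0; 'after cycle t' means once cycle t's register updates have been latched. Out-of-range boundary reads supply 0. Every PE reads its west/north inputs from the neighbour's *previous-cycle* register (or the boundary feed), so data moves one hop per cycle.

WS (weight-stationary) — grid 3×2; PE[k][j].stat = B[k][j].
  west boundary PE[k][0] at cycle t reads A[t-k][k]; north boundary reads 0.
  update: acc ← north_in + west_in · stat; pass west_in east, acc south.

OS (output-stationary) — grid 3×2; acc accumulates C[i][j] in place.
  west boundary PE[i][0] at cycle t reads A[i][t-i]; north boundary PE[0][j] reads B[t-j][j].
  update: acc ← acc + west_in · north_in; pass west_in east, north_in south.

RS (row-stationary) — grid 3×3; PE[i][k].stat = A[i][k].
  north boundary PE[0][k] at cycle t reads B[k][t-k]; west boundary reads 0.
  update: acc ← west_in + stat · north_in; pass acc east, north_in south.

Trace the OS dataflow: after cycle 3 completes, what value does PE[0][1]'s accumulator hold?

Tracing OS — 3×2 array, target PE[0][1]:
  after 0 — PE[0][0] acc=14, pass-E 7, pass-S 2
  after 0 — PE[0][1] acc=0, pass-E 0, pass-S 0
  after 1 — PE[0][0] acc=18, pass-E 2, pass-S 2
  after 1 — PE[0][1] acc=35, pass-E 7, pass-S 5
  after 2 — PE[0][0] acc=45, pass-E 9, pass-S 3
  after 2 — PE[0][1] acc=37, pass-E 2, pass-S 1
  after 3 — PE[0][0] acc=45, pass-E 0, pass-S 0
  after 3 — PE[0][1] acc=118, pass-E 9, pass-S 9

PE[0][1].acc = 118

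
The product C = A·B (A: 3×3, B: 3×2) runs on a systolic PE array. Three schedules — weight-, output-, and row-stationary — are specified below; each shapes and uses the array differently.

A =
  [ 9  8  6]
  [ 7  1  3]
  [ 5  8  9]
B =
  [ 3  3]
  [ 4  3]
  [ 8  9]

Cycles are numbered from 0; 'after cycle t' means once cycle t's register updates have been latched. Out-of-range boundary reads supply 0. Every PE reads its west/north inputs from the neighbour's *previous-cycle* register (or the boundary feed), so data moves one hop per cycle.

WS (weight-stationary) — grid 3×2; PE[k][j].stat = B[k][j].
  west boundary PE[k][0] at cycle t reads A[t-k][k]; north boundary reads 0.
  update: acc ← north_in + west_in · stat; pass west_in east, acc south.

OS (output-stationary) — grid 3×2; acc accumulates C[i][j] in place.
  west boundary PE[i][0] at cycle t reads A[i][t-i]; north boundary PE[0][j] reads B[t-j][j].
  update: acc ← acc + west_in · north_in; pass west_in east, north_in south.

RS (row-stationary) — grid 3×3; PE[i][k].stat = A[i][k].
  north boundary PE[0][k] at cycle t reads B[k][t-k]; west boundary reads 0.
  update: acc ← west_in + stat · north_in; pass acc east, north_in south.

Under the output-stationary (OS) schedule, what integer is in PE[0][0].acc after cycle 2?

Tracing OS — 3×2 array, target PE[0][0]:
  [0] (0,0) acc=27 (h:9 v:3)
  [1] (0,0) acc=59 (h:8 v:4)
  [2] (0,0) acc=107 (h:6 v:8)

PE[0][0].acc = 107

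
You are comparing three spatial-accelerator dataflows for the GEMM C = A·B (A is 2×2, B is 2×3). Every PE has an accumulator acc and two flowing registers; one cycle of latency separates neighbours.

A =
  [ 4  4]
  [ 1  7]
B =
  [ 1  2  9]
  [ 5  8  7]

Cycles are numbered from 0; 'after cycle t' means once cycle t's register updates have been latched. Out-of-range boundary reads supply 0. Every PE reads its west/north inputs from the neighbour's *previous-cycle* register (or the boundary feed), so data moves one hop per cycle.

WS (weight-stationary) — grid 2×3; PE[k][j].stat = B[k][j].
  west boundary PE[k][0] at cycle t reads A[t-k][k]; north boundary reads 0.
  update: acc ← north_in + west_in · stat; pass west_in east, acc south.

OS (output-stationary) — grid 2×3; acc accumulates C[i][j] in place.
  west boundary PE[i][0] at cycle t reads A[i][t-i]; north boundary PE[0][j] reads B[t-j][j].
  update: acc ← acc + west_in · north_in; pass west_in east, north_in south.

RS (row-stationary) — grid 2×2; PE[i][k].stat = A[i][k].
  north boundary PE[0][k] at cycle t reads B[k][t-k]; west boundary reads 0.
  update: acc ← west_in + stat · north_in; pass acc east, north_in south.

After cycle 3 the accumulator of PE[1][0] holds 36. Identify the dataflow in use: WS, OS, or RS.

— WS: 2×3; PE[1][0] trace:
  0: (1,0).acc=0  regs=<0,0>
  1: (1,0).acc=24  regs=<4,24>
  2: (1,0).acc=36  regs=<7,36>
  3: (1,0).acc=0  regs=<0,0>
— OS: 2×3; PE[1][0] trace:
  0: (1,0).acc=0  regs=<0,0>
  1: (1,0).acc=1  regs=<1,1>
  2: (1,0).acc=36  regs=<7,5>
  3: (1,0).acc=36  regs=<0,0>
— RS: 2×2; PE[1][0] trace:
  0: (1,0).acc=0  regs=<0,0>
  1: (1,0).acc=1  regs=<1,1>
  2: (1,0).acc=2  regs=<2,2>
  3: (1,0).acc=9  regs=<9,9>

dataflow = OS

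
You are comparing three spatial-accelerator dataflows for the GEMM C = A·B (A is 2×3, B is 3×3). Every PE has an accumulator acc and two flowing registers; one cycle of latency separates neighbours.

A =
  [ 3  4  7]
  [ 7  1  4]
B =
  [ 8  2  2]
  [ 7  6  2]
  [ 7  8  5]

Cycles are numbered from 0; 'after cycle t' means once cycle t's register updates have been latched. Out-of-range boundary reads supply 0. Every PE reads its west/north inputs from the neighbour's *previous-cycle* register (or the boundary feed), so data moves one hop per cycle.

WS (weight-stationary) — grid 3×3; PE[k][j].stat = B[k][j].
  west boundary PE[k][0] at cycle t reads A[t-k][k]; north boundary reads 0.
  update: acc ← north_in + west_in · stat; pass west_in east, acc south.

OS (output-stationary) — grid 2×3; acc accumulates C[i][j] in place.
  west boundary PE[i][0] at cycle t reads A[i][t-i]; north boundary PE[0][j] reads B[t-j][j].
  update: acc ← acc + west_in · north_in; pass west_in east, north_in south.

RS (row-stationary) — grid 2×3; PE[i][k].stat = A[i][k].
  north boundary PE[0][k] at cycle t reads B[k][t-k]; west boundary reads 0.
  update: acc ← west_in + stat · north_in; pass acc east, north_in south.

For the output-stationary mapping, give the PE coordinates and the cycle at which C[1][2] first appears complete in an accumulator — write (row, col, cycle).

(row, col, cycle) = (1, 2, 5)

OS: C[1][2] accumulates in PE[1][2]:
  cycle 0: PE[1][2] → acc 0, east 0, south 0
  cycle 1: PE[1][2] → acc 0, east 0, south 0
  cycle 2: PE[1][2] → acc 0, east 0, south 0
  cycle 3: PE[1][2] → acc 14, east 7, south 2
  cycle 4: PE[1][2] → acc 16, east 1, south 2
  cycle 5: PE[1][2] → acc 36, east 4, south 5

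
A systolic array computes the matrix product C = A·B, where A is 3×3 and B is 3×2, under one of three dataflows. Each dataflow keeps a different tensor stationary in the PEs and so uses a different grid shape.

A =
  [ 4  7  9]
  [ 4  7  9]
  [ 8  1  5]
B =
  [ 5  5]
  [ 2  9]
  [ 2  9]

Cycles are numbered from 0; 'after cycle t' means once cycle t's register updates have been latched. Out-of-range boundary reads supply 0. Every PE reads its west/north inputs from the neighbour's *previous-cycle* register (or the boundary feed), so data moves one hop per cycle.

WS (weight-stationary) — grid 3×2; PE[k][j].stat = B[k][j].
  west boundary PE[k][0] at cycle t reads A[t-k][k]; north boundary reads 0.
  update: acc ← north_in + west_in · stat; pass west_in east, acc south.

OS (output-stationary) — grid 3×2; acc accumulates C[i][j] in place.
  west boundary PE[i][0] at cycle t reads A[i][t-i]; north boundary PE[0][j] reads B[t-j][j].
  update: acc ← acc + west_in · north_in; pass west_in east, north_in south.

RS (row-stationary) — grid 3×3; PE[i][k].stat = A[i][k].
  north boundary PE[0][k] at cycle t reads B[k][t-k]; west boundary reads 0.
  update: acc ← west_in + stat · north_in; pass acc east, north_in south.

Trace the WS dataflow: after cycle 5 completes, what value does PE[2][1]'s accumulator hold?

PE[2][1].acc = 94

WS (3×2). Following PE[2][1] plus its west/north inputs:
  after 0 — PE[1][1] acc=0, pass-E 0, pass-S 0
  after 0 — PE[2][0] acc=0, pass-E 0, pass-S 0
  after 0 — PE[2][1] acc=0, pass-E 0, pass-S 0
  after 1 — PE[1][1] acc=0, pass-E 0, pass-S 0
  after 1 — PE[2][0] acc=0, pass-E 0, pass-S 0
  after 1 — PE[2][1] acc=0, pass-E 0, pass-S 0
  after 2 — PE[1][1] acc=83, pass-E 7, pass-S 83
  after 2 — PE[2][0] acc=52, pass-E 9, pass-S 52
  after 2 — PE[2][1] acc=0, pass-E 0, pass-S 0
  after 3 — PE[1][1] acc=83, pass-E 7, pass-S 83
  after 3 — PE[2][0] acc=52, pass-E 9, pass-S 52
  after 3 — PE[2][1] acc=164, pass-E 9, pass-S 164
  after 4 — PE[1][1] acc=49, pass-E 1, pass-S 49
  after 4 — PE[2][0] acc=52, pass-E 5, pass-S 52
  after 4 — PE[2][1] acc=164, pass-E 9, pass-S 164
  after 5 — PE[1][1] acc=0, pass-E 0, pass-S 0
  after 5 — PE[2][0] acc=0, pass-E 0, pass-S 0
  after 5 — PE[2][1] acc=94, pass-E 5, pass-S 94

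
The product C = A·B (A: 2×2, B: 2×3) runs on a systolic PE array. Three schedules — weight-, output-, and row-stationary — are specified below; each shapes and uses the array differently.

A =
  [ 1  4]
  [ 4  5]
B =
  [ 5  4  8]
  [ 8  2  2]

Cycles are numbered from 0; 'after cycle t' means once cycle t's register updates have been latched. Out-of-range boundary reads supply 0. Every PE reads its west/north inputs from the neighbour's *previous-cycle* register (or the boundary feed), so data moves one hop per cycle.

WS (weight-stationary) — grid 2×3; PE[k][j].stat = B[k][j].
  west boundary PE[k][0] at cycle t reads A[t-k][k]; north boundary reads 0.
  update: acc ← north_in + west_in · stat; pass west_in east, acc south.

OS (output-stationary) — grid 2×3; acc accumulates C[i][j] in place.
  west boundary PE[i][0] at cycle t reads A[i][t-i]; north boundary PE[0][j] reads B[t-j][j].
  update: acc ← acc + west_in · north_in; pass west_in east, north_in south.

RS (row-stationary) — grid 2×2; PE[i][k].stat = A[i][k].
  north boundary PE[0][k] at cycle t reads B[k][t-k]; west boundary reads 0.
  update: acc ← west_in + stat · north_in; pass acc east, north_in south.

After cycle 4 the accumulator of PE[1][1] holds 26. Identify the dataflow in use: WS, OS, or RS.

dataflow = OS

WS [2×3] PE[1][1] across cycles:
  cycle 0: PE[1][1] → acc 0, east 0, south 0
  cycle 1: PE[1][1] → acc 0, east 0, south 0
  cycle 2: PE[1][1] → acc 12, east 4, south 12
  cycle 3: PE[1][1] → acc 26, east 5, south 26
  cycle 4: PE[1][1] → acc 0, east 0, south 0
OS [2×3] PE[1][1] across cycles:
  cycle 0: PE[1][1] → acc 0, east 0, south 0
  cycle 1: PE[1][1] → acc 0, east 0, south 0
  cycle 2: PE[1][1] → acc 16, east 4, south 4
  cycle 3: PE[1][1] → acc 26, east 5, south 2
  cycle 4: PE[1][1] → acc 26, east 0, south 0
RS [2×2] PE[1][1] across cycles:
  cycle 0: PE[1][1] → acc 0, east 0, south 0
  cycle 1: PE[1][1] → acc 0, east 0, south 0
  cycle 2: PE[1][1] → acc 60, east 60, south 8
  cycle 3: PE[1][1] → acc 26, east 26, south 2
  cycle 4: PE[1][1] → acc 42, east 42, south 2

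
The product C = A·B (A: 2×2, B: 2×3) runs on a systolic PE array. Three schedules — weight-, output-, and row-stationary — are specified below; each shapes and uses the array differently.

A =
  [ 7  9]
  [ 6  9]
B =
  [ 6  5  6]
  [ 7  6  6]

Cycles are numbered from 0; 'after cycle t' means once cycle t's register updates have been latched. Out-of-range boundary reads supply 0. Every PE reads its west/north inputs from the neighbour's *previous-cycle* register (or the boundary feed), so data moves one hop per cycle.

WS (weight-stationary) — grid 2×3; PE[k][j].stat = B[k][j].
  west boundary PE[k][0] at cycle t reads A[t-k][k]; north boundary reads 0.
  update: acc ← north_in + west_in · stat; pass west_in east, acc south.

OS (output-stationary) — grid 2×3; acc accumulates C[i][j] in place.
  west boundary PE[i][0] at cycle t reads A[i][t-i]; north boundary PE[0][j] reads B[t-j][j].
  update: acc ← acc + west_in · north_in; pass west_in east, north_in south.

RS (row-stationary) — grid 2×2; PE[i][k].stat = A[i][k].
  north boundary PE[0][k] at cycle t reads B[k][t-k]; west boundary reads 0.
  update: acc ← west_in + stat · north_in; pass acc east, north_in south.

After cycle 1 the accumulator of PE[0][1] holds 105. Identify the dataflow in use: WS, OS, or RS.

dataflow = RS

WS [2×3] PE[0][1] across cycles:
  c0 r0c1: 0 / 0 / 0
  c1 r0c1: 35 / 7 / 35
OS [2×3] PE[0][1] across cycles:
  c0 r0c1: 0 / 0 / 0
  c1 r0c1: 35 / 7 / 5
RS [2×2] PE[0][1] across cycles:
  c0 r0c1: 0 / 0 / 0
  c1 r0c1: 105 / 105 / 7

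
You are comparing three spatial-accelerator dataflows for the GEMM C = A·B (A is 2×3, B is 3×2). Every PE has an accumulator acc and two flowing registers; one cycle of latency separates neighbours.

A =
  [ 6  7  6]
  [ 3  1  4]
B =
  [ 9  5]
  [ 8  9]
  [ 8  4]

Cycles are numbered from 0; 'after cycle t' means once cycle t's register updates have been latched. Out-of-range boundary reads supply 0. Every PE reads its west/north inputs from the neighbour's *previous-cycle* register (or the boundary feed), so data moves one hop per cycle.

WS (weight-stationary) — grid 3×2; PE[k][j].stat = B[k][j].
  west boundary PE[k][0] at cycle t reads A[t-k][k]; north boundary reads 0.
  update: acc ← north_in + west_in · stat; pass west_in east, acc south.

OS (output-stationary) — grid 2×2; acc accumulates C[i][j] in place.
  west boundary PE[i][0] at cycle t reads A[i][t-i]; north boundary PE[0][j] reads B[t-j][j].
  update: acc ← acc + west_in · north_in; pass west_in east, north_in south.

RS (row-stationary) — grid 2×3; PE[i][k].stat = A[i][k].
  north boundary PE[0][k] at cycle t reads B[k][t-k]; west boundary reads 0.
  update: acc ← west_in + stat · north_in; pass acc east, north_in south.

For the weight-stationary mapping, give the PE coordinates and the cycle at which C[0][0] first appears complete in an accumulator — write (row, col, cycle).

Under WS, C[0][0] lands at PE[2][0]:
  @0  [2,0]  acc 0  |  →0  ↓0
  @1  [2,0]  acc 0  |  →0  ↓0
  @2  [2,0]  acc 158  |  →6  ↓158

(row, col, cycle) = (2, 0, 2)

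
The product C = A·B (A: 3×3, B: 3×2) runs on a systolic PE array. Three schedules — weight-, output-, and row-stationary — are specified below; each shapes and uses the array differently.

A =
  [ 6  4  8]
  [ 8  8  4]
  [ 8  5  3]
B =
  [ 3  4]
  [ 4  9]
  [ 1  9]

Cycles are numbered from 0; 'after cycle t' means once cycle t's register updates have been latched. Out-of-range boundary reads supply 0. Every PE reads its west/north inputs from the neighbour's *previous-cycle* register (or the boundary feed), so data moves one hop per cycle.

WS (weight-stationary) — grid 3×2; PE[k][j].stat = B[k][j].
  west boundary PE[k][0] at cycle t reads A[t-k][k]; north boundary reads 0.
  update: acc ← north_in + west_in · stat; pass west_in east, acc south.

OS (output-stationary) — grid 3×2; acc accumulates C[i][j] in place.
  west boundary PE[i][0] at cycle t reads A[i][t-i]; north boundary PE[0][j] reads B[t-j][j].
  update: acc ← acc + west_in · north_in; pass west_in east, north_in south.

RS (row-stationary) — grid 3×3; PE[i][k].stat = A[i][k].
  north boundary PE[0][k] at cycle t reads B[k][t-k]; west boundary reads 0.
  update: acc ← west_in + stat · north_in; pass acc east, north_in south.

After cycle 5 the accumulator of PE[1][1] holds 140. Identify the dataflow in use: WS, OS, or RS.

dataflow = OS

— WS: 3×2; PE[1][1] trace:
  @0  [1,1]  acc 0  |  →0  ↓0
  @1  [1,1]  acc 0  |  →0  ↓0
  @2  [1,1]  acc 60  |  →4  ↓60
  @3  [1,1]  acc 104  |  →8  ↓104
  @4  [1,1]  acc 77  |  →5  ↓77
  @5  [1,1]  acc 0  |  →0  ↓0
— OS: 3×2; PE[1][1] trace:
  @0  [1,1]  acc 0  |  →0  ↓0
  @1  [1,1]  acc 0  |  →0  ↓0
  @2  [1,1]  acc 32  |  →8  ↓4
  @3  [1,1]  acc 104  |  →8  ↓9
  @4  [1,1]  acc 140  |  →4  ↓9
  @5  [1,1]  acc 140  |  →0  ↓0
— RS: 3×3; PE[1][1] trace:
  @0  [1,1]  acc 0  |  →0  ↓0
  @1  [1,1]  acc 0  |  →0  ↓0
  @2  [1,1]  acc 56  |  →56  ↓4
  @3  [1,1]  acc 104  |  →104  ↓9
  @4  [1,1]  acc 0  |  →0  ↓0
  @5  [1,1]  acc 0  |  →0  ↓0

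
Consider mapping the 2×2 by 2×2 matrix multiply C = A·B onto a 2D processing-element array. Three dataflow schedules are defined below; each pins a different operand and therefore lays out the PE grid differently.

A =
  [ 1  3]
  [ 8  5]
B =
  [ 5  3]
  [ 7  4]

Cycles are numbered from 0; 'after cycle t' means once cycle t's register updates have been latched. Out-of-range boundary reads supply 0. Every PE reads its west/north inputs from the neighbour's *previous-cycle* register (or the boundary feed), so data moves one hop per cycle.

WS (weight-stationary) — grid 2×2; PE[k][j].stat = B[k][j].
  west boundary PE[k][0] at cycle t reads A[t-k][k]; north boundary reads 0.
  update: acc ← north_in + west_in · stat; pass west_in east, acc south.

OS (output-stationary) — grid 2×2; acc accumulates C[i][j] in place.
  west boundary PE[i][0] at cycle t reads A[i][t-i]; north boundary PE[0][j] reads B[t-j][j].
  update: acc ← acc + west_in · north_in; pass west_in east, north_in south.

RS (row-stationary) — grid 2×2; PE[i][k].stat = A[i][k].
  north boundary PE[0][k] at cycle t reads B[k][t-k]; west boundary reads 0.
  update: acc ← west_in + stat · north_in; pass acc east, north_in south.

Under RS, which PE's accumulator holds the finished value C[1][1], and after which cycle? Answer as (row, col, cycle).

RS — PE[1][1] is where C[1][1] collects:
  after 0 — PE[1][1] acc=0, pass-E 0, pass-S 0
  after 1 — PE[1][1] acc=0, pass-E 0, pass-S 0
  after 2 — PE[1][1] acc=75, pass-E 75, pass-S 7
  after 3 — PE[1][1] acc=44, pass-E 44, pass-S 4

(row, col, cycle) = (1, 1, 3)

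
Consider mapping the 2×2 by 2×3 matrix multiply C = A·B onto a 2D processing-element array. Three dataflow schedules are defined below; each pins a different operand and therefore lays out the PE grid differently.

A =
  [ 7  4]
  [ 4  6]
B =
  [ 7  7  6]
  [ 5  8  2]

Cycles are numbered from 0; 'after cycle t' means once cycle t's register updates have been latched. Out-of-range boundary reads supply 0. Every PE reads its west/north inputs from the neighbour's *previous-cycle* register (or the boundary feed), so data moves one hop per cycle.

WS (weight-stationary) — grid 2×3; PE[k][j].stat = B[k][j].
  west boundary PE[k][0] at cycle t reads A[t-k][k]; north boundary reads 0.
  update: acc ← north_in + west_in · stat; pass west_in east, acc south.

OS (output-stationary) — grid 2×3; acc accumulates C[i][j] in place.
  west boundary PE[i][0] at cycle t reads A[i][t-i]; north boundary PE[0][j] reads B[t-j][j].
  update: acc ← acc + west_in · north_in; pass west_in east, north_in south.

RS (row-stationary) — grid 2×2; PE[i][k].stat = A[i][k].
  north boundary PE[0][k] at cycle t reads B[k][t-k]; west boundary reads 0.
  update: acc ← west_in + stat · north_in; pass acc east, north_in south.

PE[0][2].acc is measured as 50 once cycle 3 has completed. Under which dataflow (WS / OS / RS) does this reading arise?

dataflow = OS

Under WS (2×3), PE[0][2]:
  cycle 0: PE[0][2] → acc 0, east 0, south 0
  cycle 1: PE[0][2] → acc 0, east 0, south 0
  cycle 2: PE[0][2] → acc 42, east 7, south 42
  cycle 3: PE[0][2] → acc 24, east 4, south 24
Under OS (2×3), PE[0][2]:
  cycle 0: PE[0][2] → acc 0, east 0, south 0
  cycle 1: PE[0][2] → acc 0, east 0, south 0
  cycle 2: PE[0][2] → acc 42, east 7, south 6
  cycle 3: PE[0][2] → acc 50, east 4, south 2
— RS: 2×2 array has no PE[0][2].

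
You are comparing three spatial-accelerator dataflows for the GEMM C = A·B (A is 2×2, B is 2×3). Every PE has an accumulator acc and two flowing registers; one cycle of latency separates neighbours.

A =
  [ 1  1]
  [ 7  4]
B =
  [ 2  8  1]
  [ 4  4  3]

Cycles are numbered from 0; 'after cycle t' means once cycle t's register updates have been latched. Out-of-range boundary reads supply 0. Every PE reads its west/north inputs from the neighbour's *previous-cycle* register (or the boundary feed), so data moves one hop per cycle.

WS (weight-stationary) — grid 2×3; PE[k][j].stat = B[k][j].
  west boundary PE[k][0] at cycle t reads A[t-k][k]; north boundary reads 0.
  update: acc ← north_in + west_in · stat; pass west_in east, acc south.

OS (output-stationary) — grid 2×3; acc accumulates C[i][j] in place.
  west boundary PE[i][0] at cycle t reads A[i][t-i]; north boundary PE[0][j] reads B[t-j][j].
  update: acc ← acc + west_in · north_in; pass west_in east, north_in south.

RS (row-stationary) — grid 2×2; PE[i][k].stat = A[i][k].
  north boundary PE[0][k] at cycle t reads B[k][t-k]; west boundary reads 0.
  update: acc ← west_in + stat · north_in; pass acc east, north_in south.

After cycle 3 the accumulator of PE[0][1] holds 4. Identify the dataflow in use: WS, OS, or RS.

dataflow = RS

WS (2×3 grid), PE[0][1]:
  after 0 — PE[0][1] acc=0, pass-E 0, pass-S 0
  after 1 — PE[0][1] acc=8, pass-E 1, pass-S 8
  after 2 — PE[0][1] acc=56, pass-E 7, pass-S 56
  after 3 — PE[0][1] acc=0, pass-E 0, pass-S 0
OS (2×3 grid), PE[0][1]:
  after 0 — PE[0][1] acc=0, pass-E 0, pass-S 0
  after 1 — PE[0][1] acc=8, pass-E 1, pass-S 8
  after 2 — PE[0][1] acc=12, pass-E 1, pass-S 4
  after 3 — PE[0][1] acc=12, pass-E 0, pass-S 0
RS (2×2 grid), PE[0][1]:
  after 0 — PE[0][1] acc=0, pass-E 0, pass-S 0
  after 1 — PE[0][1] acc=6, pass-E 6, pass-S 4
  after 2 — PE[0][1] acc=12, pass-E 12, pass-S 4
  after 3 — PE[0][1] acc=4, pass-E 4, pass-S 3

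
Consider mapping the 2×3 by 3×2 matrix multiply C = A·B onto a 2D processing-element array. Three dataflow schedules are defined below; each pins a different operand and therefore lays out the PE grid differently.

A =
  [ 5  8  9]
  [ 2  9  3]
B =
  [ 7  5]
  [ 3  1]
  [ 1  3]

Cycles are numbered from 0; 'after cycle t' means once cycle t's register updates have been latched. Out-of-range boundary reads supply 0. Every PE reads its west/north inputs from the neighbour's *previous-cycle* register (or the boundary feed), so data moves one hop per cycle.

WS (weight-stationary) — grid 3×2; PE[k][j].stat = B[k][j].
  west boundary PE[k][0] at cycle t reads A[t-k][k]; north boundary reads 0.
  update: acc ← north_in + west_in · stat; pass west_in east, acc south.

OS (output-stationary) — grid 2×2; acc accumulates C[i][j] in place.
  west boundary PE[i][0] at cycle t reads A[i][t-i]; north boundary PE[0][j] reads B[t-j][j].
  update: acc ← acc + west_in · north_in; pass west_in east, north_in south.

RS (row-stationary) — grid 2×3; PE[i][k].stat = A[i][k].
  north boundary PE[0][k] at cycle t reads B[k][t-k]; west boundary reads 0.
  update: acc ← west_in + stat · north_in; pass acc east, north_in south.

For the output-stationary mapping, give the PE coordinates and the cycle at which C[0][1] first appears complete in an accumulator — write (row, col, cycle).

OS — PE[0][1] is where C[0][1] collects:
  step 0 · PE0,1: acc=0; fwd→0 fwd↓0
  step 1 · PE0,1: acc=25; fwd→5 fwd↓5
  step 2 · PE0,1: acc=33; fwd→8 fwd↓1
  step 3 · PE0,1: acc=60; fwd→9 fwd↓3

(row, col, cycle) = (0, 1, 3)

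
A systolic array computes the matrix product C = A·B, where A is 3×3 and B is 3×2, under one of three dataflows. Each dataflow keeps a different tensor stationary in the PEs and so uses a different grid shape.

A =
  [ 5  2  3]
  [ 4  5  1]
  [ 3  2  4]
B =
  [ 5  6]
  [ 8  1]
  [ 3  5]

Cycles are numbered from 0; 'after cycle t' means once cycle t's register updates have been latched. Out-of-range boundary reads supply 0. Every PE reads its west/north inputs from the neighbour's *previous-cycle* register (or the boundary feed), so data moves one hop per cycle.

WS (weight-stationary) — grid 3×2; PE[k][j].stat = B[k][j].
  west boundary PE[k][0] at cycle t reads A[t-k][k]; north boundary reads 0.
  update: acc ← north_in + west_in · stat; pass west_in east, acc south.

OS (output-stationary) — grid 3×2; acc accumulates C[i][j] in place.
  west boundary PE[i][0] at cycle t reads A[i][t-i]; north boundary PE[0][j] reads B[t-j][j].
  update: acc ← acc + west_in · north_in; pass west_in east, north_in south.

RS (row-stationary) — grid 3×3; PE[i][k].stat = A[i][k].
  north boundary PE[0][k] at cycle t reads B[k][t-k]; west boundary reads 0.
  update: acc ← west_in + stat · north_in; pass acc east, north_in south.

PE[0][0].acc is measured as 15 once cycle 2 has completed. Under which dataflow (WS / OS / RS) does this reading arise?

Under WS (3×2), PE[0][0]:
  cycle 0: PE[0][0] → acc 25, east 5, south 25
  cycle 1: PE[0][0] → acc 20, east 4, south 20
  cycle 2: PE[0][0] → acc 15, east 3, south 15
Under OS (3×2), PE[0][0]:
  cycle 0: PE[0][0] → acc 25, east 5, south 5
  cycle 1: PE[0][0] → acc 41, east 2, south 8
  cycle 2: PE[0][0] → acc 50, east 3, south 3
Under RS (3×3), PE[0][0]:
  cycle 0: PE[0][0] → acc 25, east 25, south 5
  cycle 1: PE[0][0] → acc 30, east 30, south 6
  cycle 2: PE[0][0] → acc 0, east 0, south 0

dataflow = WS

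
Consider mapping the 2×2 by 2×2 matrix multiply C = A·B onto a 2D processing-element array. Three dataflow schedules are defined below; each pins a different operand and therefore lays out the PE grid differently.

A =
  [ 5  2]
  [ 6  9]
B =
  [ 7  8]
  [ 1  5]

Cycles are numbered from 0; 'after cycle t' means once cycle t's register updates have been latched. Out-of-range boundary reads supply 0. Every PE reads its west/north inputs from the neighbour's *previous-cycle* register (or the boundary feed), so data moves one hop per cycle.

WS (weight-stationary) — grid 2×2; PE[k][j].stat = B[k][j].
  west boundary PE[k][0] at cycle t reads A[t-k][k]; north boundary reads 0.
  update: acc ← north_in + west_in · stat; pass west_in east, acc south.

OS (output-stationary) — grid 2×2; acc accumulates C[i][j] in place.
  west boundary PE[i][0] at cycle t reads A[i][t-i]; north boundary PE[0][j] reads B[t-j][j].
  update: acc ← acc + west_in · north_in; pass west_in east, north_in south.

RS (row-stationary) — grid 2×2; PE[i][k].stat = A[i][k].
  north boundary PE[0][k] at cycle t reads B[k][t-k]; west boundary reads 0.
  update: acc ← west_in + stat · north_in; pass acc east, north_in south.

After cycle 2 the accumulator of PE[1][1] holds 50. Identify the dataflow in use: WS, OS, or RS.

— WS: 2×2; PE[1][1] trace:
  c0 r1c1: 0 / 0 / 0
  c1 r1c1: 0 / 0 / 0
  c2 r1c1: 50 / 2 / 50
— OS: 2×2; PE[1][1] trace:
  c0 r1c1: 0 / 0 / 0
  c1 r1c1: 0 / 0 / 0
  c2 r1c1: 48 / 6 / 8
— RS: 2×2; PE[1][1] trace:
  c0 r1c1: 0 / 0 / 0
  c1 r1c1: 0 / 0 / 0
  c2 r1c1: 51 / 51 / 1

dataflow = WS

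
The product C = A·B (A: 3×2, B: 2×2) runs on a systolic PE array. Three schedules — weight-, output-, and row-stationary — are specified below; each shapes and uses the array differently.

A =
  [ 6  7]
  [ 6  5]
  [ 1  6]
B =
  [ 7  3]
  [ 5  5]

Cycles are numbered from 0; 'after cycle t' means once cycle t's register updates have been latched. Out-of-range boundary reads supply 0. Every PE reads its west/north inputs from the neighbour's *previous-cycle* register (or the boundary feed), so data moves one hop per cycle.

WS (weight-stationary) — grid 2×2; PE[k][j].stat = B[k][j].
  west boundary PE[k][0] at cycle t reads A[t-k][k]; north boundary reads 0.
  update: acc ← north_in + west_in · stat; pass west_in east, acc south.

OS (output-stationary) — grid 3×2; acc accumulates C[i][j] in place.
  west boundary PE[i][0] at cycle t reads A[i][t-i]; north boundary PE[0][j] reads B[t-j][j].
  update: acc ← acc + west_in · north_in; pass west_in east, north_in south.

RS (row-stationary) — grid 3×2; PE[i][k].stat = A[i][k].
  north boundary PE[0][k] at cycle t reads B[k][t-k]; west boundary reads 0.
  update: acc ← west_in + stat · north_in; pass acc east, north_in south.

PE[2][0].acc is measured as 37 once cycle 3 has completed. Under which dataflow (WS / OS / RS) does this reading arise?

dataflow = OS

— WS: 2×2 array has no PE[2][0].
OS [3×2] PE[2][0] across cycles:
  0: (2,0).acc=0  regs=<0,0>
  1: (2,0).acc=0  regs=<0,0>
  2: (2,0).acc=7  regs=<1,7>
  3: (2,0).acc=37  regs=<6,5>
RS [3×2] PE[2][0] across cycles:
  0: (2,0).acc=0  regs=<0,0>
  1: (2,0).acc=0  regs=<0,0>
  2: (2,0).acc=7  regs=<7,7>
  3: (2,0).acc=3  regs=<3,3>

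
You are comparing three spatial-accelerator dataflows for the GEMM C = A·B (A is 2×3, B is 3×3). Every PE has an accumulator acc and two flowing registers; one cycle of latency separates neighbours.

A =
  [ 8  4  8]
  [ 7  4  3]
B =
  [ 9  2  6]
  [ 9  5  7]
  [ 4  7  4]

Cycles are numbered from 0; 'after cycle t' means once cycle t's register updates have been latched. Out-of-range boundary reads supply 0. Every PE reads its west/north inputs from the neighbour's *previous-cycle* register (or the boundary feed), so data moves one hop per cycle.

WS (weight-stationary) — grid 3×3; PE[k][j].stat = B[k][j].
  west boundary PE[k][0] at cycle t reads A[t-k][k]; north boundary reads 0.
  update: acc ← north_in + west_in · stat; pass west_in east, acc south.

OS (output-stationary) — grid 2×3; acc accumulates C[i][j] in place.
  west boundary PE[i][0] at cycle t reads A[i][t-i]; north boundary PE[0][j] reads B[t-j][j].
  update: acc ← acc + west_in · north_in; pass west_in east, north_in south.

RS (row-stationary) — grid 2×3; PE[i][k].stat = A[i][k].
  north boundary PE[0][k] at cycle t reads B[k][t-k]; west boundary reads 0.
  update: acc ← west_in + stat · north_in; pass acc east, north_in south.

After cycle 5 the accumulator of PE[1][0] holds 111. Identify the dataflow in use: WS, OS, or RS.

dataflow = OS

WS (3×3 grid), PE[1][0]:
  cycle 0: PE[1][0] → acc 0, east 0, south 0
  cycle 1: PE[1][0] → acc 108, east 4, south 108
  cycle 2: PE[1][0] → acc 99, east 4, south 99
  cycle 3: PE[1][0] → acc 0, east 0, south 0
  cycle 4: PE[1][0] → acc 0, east 0, south 0
  cycle 5: PE[1][0] → acc 0, east 0, south 0
OS (2×3 grid), PE[1][0]:
  cycle 0: PE[1][0] → acc 0, east 0, south 0
  cycle 1: PE[1][0] → acc 63, east 7, south 9
  cycle 2: PE[1][0] → acc 99, east 4, south 9
  cycle 3: PE[1][0] → acc 111, east 3, south 4
  cycle 4: PE[1][0] → acc 111, east 0, south 0
  cycle 5: PE[1][0] → acc 111, east 0, south 0
RS (2×3 grid), PE[1][0]:
  cycle 0: PE[1][0] → acc 0, east 0, south 0
  cycle 1: PE[1][0] → acc 63, east 63, south 9
  cycle 2: PE[1][0] → acc 14, east 14, south 2
  cycle 3: PE[1][0] → acc 42, east 42, south 6
  cycle 4: PE[1][0] → acc 0, east 0, south 0
  cycle 5: PE[1][0] → acc 0, east 0, south 0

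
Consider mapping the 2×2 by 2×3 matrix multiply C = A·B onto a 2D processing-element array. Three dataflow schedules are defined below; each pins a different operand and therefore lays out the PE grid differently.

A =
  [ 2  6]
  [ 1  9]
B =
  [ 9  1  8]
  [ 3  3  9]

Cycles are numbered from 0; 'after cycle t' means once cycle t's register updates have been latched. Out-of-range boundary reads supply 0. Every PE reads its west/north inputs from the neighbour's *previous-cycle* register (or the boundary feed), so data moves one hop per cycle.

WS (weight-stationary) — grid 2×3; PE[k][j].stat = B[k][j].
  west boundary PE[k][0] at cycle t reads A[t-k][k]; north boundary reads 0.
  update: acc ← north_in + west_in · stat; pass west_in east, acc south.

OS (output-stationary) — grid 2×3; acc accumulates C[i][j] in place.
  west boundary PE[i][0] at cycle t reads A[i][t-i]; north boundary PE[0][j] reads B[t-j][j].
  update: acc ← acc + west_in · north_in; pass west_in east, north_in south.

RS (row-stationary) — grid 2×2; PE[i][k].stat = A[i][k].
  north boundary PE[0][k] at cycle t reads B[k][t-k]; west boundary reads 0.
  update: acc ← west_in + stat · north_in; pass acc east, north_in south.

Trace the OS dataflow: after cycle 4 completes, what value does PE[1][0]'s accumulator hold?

OS (2×3). Following PE[1][0] plus its west/north inputs:
  @0  [0,0]  acc 18  |  →2  ↓9
  @0  [1,0]  acc 0  |  →0  ↓0
  @1  [0,0]  acc 36  |  →6  ↓3
  @1  [1,0]  acc 9  |  →1  ↓9
  @2  [0,0]  acc 36  |  →0  ↓0
  @2  [1,0]  acc 36  |  →9  ↓3
  @3  [0,0]  acc 36  |  →0  ↓0
  @3  [1,0]  acc 36  |  →0  ↓0
  @4  [0,0]  acc 36  |  →0  ↓0
  @4  [1,0]  acc 36  |  →0  ↓0

PE[1][0].acc = 36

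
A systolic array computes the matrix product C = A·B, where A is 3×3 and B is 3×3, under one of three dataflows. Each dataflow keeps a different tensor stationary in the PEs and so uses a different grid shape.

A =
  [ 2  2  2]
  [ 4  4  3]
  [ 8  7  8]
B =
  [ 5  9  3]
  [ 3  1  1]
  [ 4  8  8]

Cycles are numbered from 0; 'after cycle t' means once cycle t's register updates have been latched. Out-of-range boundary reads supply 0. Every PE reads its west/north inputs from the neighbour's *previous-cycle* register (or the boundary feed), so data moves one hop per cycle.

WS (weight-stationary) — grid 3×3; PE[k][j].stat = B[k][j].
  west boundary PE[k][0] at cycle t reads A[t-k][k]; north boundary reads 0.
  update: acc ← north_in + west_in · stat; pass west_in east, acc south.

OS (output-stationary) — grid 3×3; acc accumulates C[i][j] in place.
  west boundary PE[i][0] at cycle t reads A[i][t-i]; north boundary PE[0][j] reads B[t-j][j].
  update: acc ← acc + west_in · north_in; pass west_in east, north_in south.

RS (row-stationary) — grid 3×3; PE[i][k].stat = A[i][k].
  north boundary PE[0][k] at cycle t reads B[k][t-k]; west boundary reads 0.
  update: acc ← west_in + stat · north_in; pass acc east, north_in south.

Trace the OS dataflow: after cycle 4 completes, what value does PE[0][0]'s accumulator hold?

Tracing OS — 3×3 array, target PE[0][0]:
  cycle 0: PE[0][0] → acc 10, east 2, south 5
  cycle 1: PE[0][0] → acc 16, east 2, south 3
  cycle 2: PE[0][0] → acc 24, east 2, south 4
  cycle 3: PE[0][0] → acc 24, east 0, south 0
  cycle 4: PE[0][0] → acc 24, east 0, south 0

PE[0][0].acc = 24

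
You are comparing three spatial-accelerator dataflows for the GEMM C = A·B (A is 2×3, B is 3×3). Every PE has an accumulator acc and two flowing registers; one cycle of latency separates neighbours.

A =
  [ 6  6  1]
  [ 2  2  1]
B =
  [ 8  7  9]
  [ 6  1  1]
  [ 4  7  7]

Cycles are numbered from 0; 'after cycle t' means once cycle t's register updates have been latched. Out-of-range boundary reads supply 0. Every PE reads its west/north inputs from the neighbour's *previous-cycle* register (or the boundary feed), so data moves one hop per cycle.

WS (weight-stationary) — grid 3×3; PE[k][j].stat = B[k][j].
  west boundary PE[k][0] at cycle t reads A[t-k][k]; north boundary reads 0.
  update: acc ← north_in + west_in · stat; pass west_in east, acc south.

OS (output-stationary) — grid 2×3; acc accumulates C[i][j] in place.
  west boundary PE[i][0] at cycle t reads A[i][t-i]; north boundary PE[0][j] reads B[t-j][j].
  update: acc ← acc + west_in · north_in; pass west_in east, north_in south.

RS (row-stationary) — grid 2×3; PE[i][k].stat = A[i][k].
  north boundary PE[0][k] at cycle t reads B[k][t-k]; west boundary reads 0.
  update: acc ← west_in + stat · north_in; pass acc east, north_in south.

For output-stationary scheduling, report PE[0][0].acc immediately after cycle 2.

OS on a 2×3 grid — tracing PE[0][0] and its feeders:
  0: (0,0).acc=48  regs=<6,8>
  1: (0,0).acc=84  regs=<6,6>
  2: (0,0).acc=88  regs=<1,4>

PE[0][0].acc = 88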